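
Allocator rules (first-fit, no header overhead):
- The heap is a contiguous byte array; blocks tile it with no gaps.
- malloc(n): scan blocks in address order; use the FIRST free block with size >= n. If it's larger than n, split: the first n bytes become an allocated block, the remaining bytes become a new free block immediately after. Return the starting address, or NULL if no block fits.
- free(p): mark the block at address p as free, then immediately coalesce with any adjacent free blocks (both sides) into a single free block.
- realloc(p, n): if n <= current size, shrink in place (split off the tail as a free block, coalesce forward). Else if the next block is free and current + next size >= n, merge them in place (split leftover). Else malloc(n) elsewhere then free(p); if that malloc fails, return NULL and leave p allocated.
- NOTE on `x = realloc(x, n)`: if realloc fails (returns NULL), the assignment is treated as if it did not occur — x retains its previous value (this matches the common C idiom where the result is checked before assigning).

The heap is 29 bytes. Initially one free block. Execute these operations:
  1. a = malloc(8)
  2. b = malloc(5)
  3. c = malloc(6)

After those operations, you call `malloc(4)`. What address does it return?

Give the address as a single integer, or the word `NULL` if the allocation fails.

Op 1: a = malloc(8) -> a = 0; heap: [0-7 ALLOC][8-28 FREE]
Op 2: b = malloc(5) -> b = 8; heap: [0-7 ALLOC][8-12 ALLOC][13-28 FREE]
Op 3: c = malloc(6) -> c = 13; heap: [0-7 ALLOC][8-12 ALLOC][13-18 ALLOC][19-28 FREE]
malloc(4): first-fit scan over [0-7 ALLOC][8-12 ALLOC][13-18 ALLOC][19-28 FREE] -> 19

Answer: 19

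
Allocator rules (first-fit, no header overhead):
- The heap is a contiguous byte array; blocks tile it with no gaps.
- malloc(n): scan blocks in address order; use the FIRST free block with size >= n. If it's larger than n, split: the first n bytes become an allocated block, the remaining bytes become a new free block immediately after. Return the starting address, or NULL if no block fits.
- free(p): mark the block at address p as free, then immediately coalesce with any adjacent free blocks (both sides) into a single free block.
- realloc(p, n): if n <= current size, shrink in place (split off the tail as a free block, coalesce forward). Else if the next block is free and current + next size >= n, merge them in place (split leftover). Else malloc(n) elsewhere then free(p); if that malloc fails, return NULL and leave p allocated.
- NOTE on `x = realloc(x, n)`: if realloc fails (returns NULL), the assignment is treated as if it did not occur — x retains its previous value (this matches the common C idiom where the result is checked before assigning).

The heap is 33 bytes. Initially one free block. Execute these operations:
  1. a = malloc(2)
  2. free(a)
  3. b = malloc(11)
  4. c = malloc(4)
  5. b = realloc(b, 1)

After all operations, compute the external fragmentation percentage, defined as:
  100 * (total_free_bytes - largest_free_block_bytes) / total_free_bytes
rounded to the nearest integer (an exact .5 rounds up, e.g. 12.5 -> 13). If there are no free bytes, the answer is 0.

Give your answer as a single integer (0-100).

Answer: 36

Derivation:
Op 1: a = malloc(2) -> a = 0; heap: [0-1 ALLOC][2-32 FREE]
Op 2: free(a) -> (freed a); heap: [0-32 FREE]
Op 3: b = malloc(11) -> b = 0; heap: [0-10 ALLOC][11-32 FREE]
Op 4: c = malloc(4) -> c = 11; heap: [0-10 ALLOC][11-14 ALLOC][15-32 FREE]
Op 5: b = realloc(b, 1) -> b = 0; heap: [0-0 ALLOC][1-10 FREE][11-14 ALLOC][15-32 FREE]
Free blocks: [10 18] total_free=28 largest=18 -> 100*(28-18)/28 = 1000/28 ≈ 35.714 -> rounds to 36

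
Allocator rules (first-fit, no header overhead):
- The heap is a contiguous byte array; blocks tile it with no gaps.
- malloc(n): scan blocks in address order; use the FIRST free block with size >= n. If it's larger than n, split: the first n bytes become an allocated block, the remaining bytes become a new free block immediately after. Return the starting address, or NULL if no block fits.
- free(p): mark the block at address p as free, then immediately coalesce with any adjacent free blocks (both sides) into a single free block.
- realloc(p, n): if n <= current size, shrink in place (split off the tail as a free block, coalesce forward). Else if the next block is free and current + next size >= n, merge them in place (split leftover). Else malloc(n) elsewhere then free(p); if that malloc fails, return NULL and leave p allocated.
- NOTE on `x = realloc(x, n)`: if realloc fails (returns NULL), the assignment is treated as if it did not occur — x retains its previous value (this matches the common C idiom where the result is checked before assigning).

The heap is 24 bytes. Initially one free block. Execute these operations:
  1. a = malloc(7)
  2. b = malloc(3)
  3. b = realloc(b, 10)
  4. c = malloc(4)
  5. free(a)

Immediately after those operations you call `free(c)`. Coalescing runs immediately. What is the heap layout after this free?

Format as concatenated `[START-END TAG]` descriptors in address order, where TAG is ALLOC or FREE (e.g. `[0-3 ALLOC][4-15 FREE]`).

Op 1: a = malloc(7) -> a = 0; heap: [0-6 ALLOC][7-23 FREE]
Op 2: b = malloc(3) -> b = 7; heap: [0-6 ALLOC][7-9 ALLOC][10-23 FREE]
Op 3: b = realloc(b, 10) -> b = 7; heap: [0-6 ALLOC][7-16 ALLOC][17-23 FREE]
Op 4: c = malloc(4) -> c = 17; heap: [0-6 ALLOC][7-16 ALLOC][17-20 ALLOC][21-23 FREE]
Op 5: free(a) -> (freed a); heap: [0-6 FREE][7-16 ALLOC][17-20 ALLOC][21-23 FREE]
free(c): c = 17 -> block [17-20 ALLOC]; mark free, coalesce with adjacent free neighbors -> [0-6 FREE][7-16 ALLOC][17-23 FREE]

Answer: [0-6 FREE][7-16 ALLOC][17-23 FREE]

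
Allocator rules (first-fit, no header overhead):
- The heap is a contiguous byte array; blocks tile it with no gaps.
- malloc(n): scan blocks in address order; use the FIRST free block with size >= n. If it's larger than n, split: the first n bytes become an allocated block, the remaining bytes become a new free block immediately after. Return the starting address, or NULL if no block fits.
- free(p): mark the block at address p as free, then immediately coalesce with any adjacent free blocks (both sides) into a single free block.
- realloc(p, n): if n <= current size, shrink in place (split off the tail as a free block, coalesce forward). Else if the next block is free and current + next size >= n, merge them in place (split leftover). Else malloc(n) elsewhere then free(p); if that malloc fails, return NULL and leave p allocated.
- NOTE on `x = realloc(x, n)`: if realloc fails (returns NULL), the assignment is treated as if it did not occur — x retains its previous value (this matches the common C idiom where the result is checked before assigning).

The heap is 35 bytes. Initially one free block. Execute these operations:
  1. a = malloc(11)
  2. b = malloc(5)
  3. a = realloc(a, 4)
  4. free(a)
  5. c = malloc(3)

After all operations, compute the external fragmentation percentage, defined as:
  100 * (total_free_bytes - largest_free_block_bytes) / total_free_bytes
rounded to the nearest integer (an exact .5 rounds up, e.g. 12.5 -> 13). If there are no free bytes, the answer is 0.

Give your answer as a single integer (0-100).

Op 1: a = malloc(11) -> a = 0; heap: [0-10 ALLOC][11-34 FREE]
Op 2: b = malloc(5) -> b = 11; heap: [0-10 ALLOC][11-15 ALLOC][16-34 FREE]
Op 3: a = realloc(a, 4) -> a = 0; heap: [0-3 ALLOC][4-10 FREE][11-15 ALLOC][16-34 FREE]
Op 4: free(a) -> (freed a); heap: [0-10 FREE][11-15 ALLOC][16-34 FREE]
Op 5: c = malloc(3) -> c = 0; heap: [0-2 ALLOC][3-10 FREE][11-15 ALLOC][16-34 FREE]
Free blocks: [8 19] total_free=27 largest=19 -> 100*(27-19)/27 = 800/27 ≈ 29.630 -> rounds to 30

Answer: 30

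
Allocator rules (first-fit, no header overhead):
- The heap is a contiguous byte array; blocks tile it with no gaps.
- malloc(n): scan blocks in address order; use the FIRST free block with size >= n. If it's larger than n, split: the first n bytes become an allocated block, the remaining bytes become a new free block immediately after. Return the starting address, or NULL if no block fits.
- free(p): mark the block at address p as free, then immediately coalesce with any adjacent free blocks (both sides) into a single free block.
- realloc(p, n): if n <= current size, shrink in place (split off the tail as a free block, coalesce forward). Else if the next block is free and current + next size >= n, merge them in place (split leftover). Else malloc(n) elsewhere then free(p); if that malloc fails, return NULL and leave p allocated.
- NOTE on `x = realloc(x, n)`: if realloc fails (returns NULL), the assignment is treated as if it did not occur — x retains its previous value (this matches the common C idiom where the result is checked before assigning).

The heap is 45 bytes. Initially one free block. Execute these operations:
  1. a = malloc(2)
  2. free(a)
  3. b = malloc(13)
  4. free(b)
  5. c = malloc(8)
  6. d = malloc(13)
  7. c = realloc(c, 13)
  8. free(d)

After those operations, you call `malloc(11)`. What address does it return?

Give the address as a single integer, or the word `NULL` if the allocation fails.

Op 1: a = malloc(2) -> a = 0; heap: [0-1 ALLOC][2-44 FREE]
Op 2: free(a) -> (freed a); heap: [0-44 FREE]
Op 3: b = malloc(13) -> b = 0; heap: [0-12 ALLOC][13-44 FREE]
Op 4: free(b) -> (freed b); heap: [0-44 FREE]
Op 5: c = malloc(8) -> c = 0; heap: [0-7 ALLOC][8-44 FREE]
Op 6: d = malloc(13) -> d = 8; heap: [0-7 ALLOC][8-20 ALLOC][21-44 FREE]
Op 7: c = realloc(c, 13) -> c = 21; heap: [0-7 FREE][8-20 ALLOC][21-33 ALLOC][34-44 FREE]
Op 8: free(d) -> (freed d); heap: [0-20 FREE][21-33 ALLOC][34-44 FREE]
malloc(11): first-fit scan over [0-20 FREE][21-33 ALLOC][34-44 FREE] -> 0

Answer: 0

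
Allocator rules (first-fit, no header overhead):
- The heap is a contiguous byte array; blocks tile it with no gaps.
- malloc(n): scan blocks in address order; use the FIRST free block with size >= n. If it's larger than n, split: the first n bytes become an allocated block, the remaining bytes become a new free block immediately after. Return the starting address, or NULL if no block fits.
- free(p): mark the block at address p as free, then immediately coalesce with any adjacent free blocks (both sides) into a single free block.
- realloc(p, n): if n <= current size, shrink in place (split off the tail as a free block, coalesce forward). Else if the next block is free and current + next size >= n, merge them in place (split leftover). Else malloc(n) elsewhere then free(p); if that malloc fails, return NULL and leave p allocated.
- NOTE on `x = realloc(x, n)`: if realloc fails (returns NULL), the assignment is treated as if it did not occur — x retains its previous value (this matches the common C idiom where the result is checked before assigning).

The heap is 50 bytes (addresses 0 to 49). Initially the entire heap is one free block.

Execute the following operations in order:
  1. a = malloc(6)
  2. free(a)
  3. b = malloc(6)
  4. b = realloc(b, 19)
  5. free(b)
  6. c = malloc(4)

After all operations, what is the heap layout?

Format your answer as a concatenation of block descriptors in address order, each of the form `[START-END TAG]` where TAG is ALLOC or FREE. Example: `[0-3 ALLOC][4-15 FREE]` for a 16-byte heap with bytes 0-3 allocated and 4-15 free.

Op 1: a = malloc(6) -> a = 0; heap: [0-5 ALLOC][6-49 FREE]
Op 2: free(a) -> (freed a); heap: [0-49 FREE]
Op 3: b = malloc(6) -> b = 0; heap: [0-5 ALLOC][6-49 FREE]
Op 4: b = realloc(b, 19) -> b = 0; heap: [0-18 ALLOC][19-49 FREE]
Op 5: free(b) -> (freed b); heap: [0-49 FREE]
Op 6: c = malloc(4) -> c = 0; heap: [0-3 ALLOC][4-49 FREE]

Answer: [0-3 ALLOC][4-49 FREE]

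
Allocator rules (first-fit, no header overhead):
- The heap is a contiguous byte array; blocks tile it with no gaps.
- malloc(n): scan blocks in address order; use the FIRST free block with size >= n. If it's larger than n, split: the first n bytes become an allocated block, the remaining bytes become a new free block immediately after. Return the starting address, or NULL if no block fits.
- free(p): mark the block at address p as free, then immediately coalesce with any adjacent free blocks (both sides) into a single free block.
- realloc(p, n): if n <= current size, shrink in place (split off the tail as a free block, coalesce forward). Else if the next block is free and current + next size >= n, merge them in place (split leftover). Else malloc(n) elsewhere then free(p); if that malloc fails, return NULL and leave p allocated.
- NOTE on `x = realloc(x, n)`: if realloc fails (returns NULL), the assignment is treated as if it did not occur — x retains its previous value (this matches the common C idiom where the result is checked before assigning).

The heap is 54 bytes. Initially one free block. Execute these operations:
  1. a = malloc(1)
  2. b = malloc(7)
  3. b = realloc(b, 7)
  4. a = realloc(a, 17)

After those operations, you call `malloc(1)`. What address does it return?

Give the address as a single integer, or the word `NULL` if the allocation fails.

Op 1: a = malloc(1) -> a = 0; heap: [0-0 ALLOC][1-53 FREE]
Op 2: b = malloc(7) -> b = 1; heap: [0-0 ALLOC][1-7 ALLOC][8-53 FREE]
Op 3: b = realloc(b, 7) -> b = 1; heap: [0-0 ALLOC][1-7 ALLOC][8-53 FREE]
Op 4: a = realloc(a, 17) -> a = 8; heap: [0-0 FREE][1-7 ALLOC][8-24 ALLOC][25-53 FREE]
malloc(1): first-fit scan over [0-0 FREE][1-7 ALLOC][8-24 ALLOC][25-53 FREE] -> 0

Answer: 0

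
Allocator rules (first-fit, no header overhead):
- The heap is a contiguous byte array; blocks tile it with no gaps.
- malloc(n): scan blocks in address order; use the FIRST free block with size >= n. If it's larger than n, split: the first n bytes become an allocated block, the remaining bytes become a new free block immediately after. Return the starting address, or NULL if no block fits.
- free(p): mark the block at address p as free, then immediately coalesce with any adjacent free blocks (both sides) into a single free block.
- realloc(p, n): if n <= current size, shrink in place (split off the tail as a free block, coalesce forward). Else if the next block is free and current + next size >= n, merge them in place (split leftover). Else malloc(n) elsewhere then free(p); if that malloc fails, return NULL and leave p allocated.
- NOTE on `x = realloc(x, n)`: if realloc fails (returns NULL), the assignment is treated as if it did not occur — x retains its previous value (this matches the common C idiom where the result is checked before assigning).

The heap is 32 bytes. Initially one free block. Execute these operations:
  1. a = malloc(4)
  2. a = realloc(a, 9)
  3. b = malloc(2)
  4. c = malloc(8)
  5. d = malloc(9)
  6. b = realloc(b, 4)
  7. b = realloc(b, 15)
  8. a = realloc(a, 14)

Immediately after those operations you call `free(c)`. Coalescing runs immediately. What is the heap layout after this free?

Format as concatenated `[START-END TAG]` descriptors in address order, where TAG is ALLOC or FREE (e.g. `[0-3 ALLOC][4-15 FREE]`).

Op 1: a = malloc(4) -> a = 0; heap: [0-3 ALLOC][4-31 FREE]
Op 2: a = realloc(a, 9) -> a = 0; heap: [0-8 ALLOC][9-31 FREE]
Op 3: b = malloc(2) -> b = 9; heap: [0-8 ALLOC][9-10 ALLOC][11-31 FREE]
Op 4: c = malloc(8) -> c = 11; heap: [0-8 ALLOC][9-10 ALLOC][11-18 ALLOC][19-31 FREE]
Op 5: d = malloc(9) -> d = 19; heap: [0-8 ALLOC][9-10 ALLOC][11-18 ALLOC][19-27 ALLOC][28-31 FREE]
Op 6: b = realloc(b, 4) -> b = 28; heap: [0-8 ALLOC][9-10 FREE][11-18 ALLOC][19-27 ALLOC][28-31 ALLOC]
Op 7: b = realloc(b, 15) -> NULL (b unchanged); heap: [0-8 ALLOC][9-10 FREE][11-18 ALLOC][19-27 ALLOC][28-31 ALLOC]
Op 8: a = realloc(a, 14) -> NULL (a unchanged); heap: [0-8 ALLOC][9-10 FREE][11-18 ALLOC][19-27 ALLOC][28-31 ALLOC]
free(c): c = 11 -> block [11-18 ALLOC]; mark free, coalesce with adjacent free neighbors -> [0-8 ALLOC][9-18 FREE][19-27 ALLOC][28-31 ALLOC]

Answer: [0-8 ALLOC][9-18 FREE][19-27 ALLOC][28-31 ALLOC]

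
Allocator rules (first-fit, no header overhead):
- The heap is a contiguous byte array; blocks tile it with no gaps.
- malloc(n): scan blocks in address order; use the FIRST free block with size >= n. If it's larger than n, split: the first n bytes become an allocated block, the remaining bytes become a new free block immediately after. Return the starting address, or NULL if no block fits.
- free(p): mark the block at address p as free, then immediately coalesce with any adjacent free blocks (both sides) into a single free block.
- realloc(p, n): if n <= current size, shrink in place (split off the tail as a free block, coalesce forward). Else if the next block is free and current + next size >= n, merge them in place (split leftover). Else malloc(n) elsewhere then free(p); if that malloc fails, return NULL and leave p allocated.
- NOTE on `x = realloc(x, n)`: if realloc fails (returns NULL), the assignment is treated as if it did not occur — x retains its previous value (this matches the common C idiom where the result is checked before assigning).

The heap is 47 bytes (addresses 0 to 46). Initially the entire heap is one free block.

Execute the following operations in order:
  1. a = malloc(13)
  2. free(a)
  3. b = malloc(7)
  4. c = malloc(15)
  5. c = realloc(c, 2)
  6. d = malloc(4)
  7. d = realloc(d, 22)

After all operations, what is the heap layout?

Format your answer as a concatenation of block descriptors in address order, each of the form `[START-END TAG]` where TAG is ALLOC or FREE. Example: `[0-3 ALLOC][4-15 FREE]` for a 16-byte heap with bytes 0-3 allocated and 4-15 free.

Answer: [0-6 ALLOC][7-8 ALLOC][9-30 ALLOC][31-46 FREE]

Derivation:
Op 1: a = malloc(13) -> a = 0; heap: [0-12 ALLOC][13-46 FREE]
Op 2: free(a) -> (freed a); heap: [0-46 FREE]
Op 3: b = malloc(7) -> b = 0; heap: [0-6 ALLOC][7-46 FREE]
Op 4: c = malloc(15) -> c = 7; heap: [0-6 ALLOC][7-21 ALLOC][22-46 FREE]
Op 5: c = realloc(c, 2) -> c = 7; heap: [0-6 ALLOC][7-8 ALLOC][9-46 FREE]
Op 6: d = malloc(4) -> d = 9; heap: [0-6 ALLOC][7-8 ALLOC][9-12 ALLOC][13-46 FREE]
Op 7: d = realloc(d, 22) -> d = 9; heap: [0-6 ALLOC][7-8 ALLOC][9-30 ALLOC][31-46 FREE]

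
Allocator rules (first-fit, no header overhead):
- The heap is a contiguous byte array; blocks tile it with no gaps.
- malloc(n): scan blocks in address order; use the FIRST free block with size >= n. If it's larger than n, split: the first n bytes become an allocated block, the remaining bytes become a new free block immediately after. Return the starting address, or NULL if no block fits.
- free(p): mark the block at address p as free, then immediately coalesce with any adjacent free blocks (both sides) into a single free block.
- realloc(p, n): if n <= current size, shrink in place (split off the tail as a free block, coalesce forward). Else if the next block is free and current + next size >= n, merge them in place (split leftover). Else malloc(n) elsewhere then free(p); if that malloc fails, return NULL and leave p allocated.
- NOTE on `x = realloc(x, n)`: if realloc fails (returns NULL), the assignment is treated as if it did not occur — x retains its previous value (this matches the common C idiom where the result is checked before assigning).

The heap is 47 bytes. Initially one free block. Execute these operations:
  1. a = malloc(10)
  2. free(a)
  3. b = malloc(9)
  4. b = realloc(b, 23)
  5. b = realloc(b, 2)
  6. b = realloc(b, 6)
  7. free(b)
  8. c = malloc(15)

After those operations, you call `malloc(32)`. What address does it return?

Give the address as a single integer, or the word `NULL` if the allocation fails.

Op 1: a = malloc(10) -> a = 0; heap: [0-9 ALLOC][10-46 FREE]
Op 2: free(a) -> (freed a); heap: [0-46 FREE]
Op 3: b = malloc(9) -> b = 0; heap: [0-8 ALLOC][9-46 FREE]
Op 4: b = realloc(b, 23) -> b = 0; heap: [0-22 ALLOC][23-46 FREE]
Op 5: b = realloc(b, 2) -> b = 0; heap: [0-1 ALLOC][2-46 FREE]
Op 6: b = realloc(b, 6) -> b = 0; heap: [0-5 ALLOC][6-46 FREE]
Op 7: free(b) -> (freed b); heap: [0-46 FREE]
Op 8: c = malloc(15) -> c = 0; heap: [0-14 ALLOC][15-46 FREE]
malloc(32): first-fit scan over [0-14 ALLOC][15-46 FREE] -> 15

Answer: 15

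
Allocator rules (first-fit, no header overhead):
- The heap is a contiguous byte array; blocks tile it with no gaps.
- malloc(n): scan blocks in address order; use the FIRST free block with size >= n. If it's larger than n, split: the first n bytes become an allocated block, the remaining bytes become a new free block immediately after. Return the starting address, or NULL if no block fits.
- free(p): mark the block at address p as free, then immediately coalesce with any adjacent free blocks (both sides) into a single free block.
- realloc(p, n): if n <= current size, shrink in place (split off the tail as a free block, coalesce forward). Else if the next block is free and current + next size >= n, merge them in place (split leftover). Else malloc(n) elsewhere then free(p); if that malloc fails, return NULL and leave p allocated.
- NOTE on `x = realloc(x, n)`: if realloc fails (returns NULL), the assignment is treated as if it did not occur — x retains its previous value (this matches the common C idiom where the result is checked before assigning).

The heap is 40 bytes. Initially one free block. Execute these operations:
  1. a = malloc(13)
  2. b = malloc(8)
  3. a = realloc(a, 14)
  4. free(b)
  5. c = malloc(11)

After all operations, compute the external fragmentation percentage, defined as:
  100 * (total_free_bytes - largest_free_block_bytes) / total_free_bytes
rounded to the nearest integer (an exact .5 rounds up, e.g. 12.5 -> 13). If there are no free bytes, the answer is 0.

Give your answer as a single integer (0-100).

Answer: 33

Derivation:
Op 1: a = malloc(13) -> a = 0; heap: [0-12 ALLOC][13-39 FREE]
Op 2: b = malloc(8) -> b = 13; heap: [0-12 ALLOC][13-20 ALLOC][21-39 FREE]
Op 3: a = realloc(a, 14) -> a = 21; heap: [0-12 FREE][13-20 ALLOC][21-34 ALLOC][35-39 FREE]
Op 4: free(b) -> (freed b); heap: [0-20 FREE][21-34 ALLOC][35-39 FREE]
Op 5: c = malloc(11) -> c = 0; heap: [0-10 ALLOC][11-20 FREE][21-34 ALLOC][35-39 FREE]
Free blocks: [10 5] total_free=15 largest=10 -> 100*(15-10)/15 = 500/15 ≈ 33.333 -> rounds to 33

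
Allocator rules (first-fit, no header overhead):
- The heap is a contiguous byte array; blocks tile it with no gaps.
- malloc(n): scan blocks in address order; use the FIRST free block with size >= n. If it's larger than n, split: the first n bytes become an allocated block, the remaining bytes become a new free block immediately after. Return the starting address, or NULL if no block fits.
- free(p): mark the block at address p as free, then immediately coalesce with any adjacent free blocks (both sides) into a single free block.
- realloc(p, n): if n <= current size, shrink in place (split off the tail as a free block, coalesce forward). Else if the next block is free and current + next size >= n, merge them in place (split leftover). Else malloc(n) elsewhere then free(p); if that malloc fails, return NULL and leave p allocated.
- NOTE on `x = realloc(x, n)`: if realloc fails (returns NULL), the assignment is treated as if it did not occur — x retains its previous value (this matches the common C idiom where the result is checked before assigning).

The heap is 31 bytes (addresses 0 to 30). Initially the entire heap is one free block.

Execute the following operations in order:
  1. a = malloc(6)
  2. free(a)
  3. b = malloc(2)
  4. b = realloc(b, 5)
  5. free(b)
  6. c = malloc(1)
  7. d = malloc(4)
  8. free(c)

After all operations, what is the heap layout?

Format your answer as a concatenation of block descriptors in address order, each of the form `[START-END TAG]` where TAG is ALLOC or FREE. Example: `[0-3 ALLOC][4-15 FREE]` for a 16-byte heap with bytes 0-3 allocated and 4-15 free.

Answer: [0-0 FREE][1-4 ALLOC][5-30 FREE]

Derivation:
Op 1: a = malloc(6) -> a = 0; heap: [0-5 ALLOC][6-30 FREE]
Op 2: free(a) -> (freed a); heap: [0-30 FREE]
Op 3: b = malloc(2) -> b = 0; heap: [0-1 ALLOC][2-30 FREE]
Op 4: b = realloc(b, 5) -> b = 0; heap: [0-4 ALLOC][5-30 FREE]
Op 5: free(b) -> (freed b); heap: [0-30 FREE]
Op 6: c = malloc(1) -> c = 0; heap: [0-0 ALLOC][1-30 FREE]
Op 7: d = malloc(4) -> d = 1; heap: [0-0 ALLOC][1-4 ALLOC][5-30 FREE]
Op 8: free(c) -> (freed c); heap: [0-0 FREE][1-4 ALLOC][5-30 FREE]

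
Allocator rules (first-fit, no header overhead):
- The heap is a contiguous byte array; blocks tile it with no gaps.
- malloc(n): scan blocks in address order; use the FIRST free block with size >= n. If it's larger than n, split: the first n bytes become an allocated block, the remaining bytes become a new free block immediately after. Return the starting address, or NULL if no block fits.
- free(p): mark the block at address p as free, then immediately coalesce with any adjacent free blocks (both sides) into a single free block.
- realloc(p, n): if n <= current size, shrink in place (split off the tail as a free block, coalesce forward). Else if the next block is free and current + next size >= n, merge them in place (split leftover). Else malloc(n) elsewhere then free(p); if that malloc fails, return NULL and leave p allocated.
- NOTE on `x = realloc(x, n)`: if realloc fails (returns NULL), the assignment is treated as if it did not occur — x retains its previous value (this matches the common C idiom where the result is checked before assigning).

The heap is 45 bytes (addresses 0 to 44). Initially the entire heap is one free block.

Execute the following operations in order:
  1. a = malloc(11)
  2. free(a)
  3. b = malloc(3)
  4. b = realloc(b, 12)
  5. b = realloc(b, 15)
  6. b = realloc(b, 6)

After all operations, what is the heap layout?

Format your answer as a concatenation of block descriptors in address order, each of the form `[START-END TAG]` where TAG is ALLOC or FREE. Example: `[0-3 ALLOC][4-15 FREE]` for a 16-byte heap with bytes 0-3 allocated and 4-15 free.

Op 1: a = malloc(11) -> a = 0; heap: [0-10 ALLOC][11-44 FREE]
Op 2: free(a) -> (freed a); heap: [0-44 FREE]
Op 3: b = malloc(3) -> b = 0; heap: [0-2 ALLOC][3-44 FREE]
Op 4: b = realloc(b, 12) -> b = 0; heap: [0-11 ALLOC][12-44 FREE]
Op 5: b = realloc(b, 15) -> b = 0; heap: [0-14 ALLOC][15-44 FREE]
Op 6: b = realloc(b, 6) -> b = 0; heap: [0-5 ALLOC][6-44 FREE]

Answer: [0-5 ALLOC][6-44 FREE]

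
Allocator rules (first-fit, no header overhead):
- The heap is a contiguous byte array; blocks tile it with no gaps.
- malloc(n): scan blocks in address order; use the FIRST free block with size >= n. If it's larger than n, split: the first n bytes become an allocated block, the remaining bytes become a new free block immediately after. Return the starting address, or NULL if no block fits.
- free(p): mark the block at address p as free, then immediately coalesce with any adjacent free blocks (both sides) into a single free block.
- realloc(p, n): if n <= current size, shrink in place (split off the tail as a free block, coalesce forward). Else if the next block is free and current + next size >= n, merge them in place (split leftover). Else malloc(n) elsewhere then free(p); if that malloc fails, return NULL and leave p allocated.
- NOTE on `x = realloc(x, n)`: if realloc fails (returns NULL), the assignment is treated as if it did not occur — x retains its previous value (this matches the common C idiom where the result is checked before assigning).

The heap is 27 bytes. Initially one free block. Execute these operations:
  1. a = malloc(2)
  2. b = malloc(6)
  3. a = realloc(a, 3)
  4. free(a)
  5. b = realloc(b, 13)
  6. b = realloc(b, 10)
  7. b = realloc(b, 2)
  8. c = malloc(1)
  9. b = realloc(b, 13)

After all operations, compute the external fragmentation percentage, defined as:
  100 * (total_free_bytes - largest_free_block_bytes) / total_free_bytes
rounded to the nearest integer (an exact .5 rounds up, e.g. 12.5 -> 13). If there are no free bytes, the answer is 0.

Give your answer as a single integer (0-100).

Op 1: a = malloc(2) -> a = 0; heap: [0-1 ALLOC][2-26 FREE]
Op 2: b = malloc(6) -> b = 2; heap: [0-1 ALLOC][2-7 ALLOC][8-26 FREE]
Op 3: a = realloc(a, 3) -> a = 8; heap: [0-1 FREE][2-7 ALLOC][8-10 ALLOC][11-26 FREE]
Op 4: free(a) -> (freed a); heap: [0-1 FREE][2-7 ALLOC][8-26 FREE]
Op 5: b = realloc(b, 13) -> b = 2; heap: [0-1 FREE][2-14 ALLOC][15-26 FREE]
Op 6: b = realloc(b, 10) -> b = 2; heap: [0-1 FREE][2-11 ALLOC][12-26 FREE]
Op 7: b = realloc(b, 2) -> b = 2; heap: [0-1 FREE][2-3 ALLOC][4-26 FREE]
Op 8: c = malloc(1) -> c = 0; heap: [0-0 ALLOC][1-1 FREE][2-3 ALLOC][4-26 FREE]
Op 9: b = realloc(b, 13) -> b = 2; heap: [0-0 ALLOC][1-1 FREE][2-14 ALLOC][15-26 FREE]
Free blocks: [1 12] total_free=13 largest=12 -> 100*(13-12)/13 = 100/13 ≈ 7.692 -> rounds to 8

Answer: 8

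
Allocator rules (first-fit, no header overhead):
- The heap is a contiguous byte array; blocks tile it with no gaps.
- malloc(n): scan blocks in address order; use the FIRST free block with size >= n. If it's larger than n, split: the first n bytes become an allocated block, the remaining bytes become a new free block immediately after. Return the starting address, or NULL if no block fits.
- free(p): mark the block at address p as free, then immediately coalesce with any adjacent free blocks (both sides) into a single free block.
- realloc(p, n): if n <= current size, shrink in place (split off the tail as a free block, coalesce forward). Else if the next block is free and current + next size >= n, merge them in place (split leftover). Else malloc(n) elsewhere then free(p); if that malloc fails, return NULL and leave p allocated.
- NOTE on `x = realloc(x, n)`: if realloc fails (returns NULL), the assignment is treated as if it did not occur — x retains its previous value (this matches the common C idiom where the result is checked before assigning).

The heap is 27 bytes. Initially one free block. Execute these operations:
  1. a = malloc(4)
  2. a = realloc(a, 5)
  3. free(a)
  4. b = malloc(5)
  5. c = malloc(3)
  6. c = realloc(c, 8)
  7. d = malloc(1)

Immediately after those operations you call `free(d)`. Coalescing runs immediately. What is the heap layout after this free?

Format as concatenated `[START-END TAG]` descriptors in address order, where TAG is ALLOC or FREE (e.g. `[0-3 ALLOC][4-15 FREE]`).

Answer: [0-4 ALLOC][5-12 ALLOC][13-26 FREE]

Derivation:
Op 1: a = malloc(4) -> a = 0; heap: [0-3 ALLOC][4-26 FREE]
Op 2: a = realloc(a, 5) -> a = 0; heap: [0-4 ALLOC][5-26 FREE]
Op 3: free(a) -> (freed a); heap: [0-26 FREE]
Op 4: b = malloc(5) -> b = 0; heap: [0-4 ALLOC][5-26 FREE]
Op 5: c = malloc(3) -> c = 5; heap: [0-4 ALLOC][5-7 ALLOC][8-26 FREE]
Op 6: c = realloc(c, 8) -> c = 5; heap: [0-4 ALLOC][5-12 ALLOC][13-26 FREE]
Op 7: d = malloc(1) -> d = 13; heap: [0-4 ALLOC][5-12 ALLOC][13-13 ALLOC][14-26 FREE]
free(d): d = 13 -> block [13-13 ALLOC]; mark free, coalesce with adjacent free neighbors -> [0-4 ALLOC][5-12 ALLOC][13-26 FREE]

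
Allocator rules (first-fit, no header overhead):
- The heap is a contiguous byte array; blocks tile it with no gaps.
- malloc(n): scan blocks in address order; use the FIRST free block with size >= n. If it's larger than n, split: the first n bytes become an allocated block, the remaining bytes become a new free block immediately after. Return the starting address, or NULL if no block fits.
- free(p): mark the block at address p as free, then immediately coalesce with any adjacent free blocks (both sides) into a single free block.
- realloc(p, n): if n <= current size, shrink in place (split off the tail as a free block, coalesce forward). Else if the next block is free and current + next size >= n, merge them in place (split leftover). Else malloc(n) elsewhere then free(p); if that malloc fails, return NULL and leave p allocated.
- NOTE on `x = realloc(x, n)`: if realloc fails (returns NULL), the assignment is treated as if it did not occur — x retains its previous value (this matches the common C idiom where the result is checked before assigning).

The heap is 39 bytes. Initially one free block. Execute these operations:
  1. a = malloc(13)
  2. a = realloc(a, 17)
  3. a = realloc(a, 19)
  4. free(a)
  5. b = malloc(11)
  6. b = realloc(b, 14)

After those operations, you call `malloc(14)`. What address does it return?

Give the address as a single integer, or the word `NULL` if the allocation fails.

Answer: 14

Derivation:
Op 1: a = malloc(13) -> a = 0; heap: [0-12 ALLOC][13-38 FREE]
Op 2: a = realloc(a, 17) -> a = 0; heap: [0-16 ALLOC][17-38 FREE]
Op 3: a = realloc(a, 19) -> a = 0; heap: [0-18 ALLOC][19-38 FREE]
Op 4: free(a) -> (freed a); heap: [0-38 FREE]
Op 5: b = malloc(11) -> b = 0; heap: [0-10 ALLOC][11-38 FREE]
Op 6: b = realloc(b, 14) -> b = 0; heap: [0-13 ALLOC][14-38 FREE]
malloc(14): first-fit scan over [0-13 ALLOC][14-38 FREE] -> 14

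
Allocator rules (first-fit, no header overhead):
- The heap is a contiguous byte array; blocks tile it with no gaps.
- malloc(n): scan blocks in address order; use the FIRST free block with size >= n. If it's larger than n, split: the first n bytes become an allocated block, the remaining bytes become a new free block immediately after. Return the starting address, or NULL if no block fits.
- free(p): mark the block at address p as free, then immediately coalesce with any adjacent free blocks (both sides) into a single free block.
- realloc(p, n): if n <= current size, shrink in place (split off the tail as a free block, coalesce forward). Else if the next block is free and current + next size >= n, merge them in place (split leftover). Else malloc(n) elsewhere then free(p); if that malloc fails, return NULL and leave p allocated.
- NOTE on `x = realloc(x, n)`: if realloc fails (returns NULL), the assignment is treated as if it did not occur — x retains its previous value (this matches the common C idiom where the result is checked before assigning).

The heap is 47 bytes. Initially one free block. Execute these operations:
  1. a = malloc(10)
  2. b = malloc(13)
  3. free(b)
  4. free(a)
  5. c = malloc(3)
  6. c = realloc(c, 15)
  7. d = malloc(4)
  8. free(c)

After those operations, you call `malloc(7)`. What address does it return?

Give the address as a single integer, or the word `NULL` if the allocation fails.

Op 1: a = malloc(10) -> a = 0; heap: [0-9 ALLOC][10-46 FREE]
Op 2: b = malloc(13) -> b = 10; heap: [0-9 ALLOC][10-22 ALLOC][23-46 FREE]
Op 3: free(b) -> (freed b); heap: [0-9 ALLOC][10-46 FREE]
Op 4: free(a) -> (freed a); heap: [0-46 FREE]
Op 5: c = malloc(3) -> c = 0; heap: [0-2 ALLOC][3-46 FREE]
Op 6: c = realloc(c, 15) -> c = 0; heap: [0-14 ALLOC][15-46 FREE]
Op 7: d = malloc(4) -> d = 15; heap: [0-14 ALLOC][15-18 ALLOC][19-46 FREE]
Op 8: free(c) -> (freed c); heap: [0-14 FREE][15-18 ALLOC][19-46 FREE]
malloc(7): first-fit scan over [0-14 FREE][15-18 ALLOC][19-46 FREE] -> 0

Answer: 0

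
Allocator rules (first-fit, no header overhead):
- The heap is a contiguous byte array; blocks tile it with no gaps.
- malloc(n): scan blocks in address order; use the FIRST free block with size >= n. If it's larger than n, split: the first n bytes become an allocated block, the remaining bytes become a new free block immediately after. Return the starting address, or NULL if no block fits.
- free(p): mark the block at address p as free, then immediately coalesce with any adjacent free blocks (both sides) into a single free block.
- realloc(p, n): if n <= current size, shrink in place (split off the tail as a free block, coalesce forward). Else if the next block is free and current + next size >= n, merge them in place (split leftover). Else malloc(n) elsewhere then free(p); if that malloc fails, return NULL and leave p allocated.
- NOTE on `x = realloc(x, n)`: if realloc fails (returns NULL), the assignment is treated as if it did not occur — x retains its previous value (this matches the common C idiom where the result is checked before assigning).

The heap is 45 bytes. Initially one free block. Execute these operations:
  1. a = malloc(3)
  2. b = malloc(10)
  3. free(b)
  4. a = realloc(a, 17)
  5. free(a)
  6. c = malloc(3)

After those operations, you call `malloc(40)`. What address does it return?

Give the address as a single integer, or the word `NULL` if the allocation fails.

Op 1: a = malloc(3) -> a = 0; heap: [0-2 ALLOC][3-44 FREE]
Op 2: b = malloc(10) -> b = 3; heap: [0-2 ALLOC][3-12 ALLOC][13-44 FREE]
Op 3: free(b) -> (freed b); heap: [0-2 ALLOC][3-44 FREE]
Op 4: a = realloc(a, 17) -> a = 0; heap: [0-16 ALLOC][17-44 FREE]
Op 5: free(a) -> (freed a); heap: [0-44 FREE]
Op 6: c = malloc(3) -> c = 0; heap: [0-2 ALLOC][3-44 FREE]
malloc(40): first-fit scan over [0-2 ALLOC][3-44 FREE] -> 3

Answer: 3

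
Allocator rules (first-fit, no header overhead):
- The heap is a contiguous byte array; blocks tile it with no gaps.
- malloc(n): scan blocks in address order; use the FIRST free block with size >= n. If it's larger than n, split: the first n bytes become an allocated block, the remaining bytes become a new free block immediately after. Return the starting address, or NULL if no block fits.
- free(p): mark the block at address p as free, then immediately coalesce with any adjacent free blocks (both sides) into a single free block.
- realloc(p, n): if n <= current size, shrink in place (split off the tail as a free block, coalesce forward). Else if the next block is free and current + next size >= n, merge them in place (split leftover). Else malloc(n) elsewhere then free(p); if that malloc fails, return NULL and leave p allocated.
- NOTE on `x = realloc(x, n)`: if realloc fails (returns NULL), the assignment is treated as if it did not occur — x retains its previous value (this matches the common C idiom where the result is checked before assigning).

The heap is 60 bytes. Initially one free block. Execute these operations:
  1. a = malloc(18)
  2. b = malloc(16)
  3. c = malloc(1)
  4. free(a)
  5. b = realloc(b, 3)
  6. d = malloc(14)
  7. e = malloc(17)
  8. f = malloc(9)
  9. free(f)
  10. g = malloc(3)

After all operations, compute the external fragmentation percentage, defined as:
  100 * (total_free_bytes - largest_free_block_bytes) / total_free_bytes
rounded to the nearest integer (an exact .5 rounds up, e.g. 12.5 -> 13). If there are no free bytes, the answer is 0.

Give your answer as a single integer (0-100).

Answer: 41

Derivation:
Op 1: a = malloc(18) -> a = 0; heap: [0-17 ALLOC][18-59 FREE]
Op 2: b = malloc(16) -> b = 18; heap: [0-17 ALLOC][18-33 ALLOC][34-59 FREE]
Op 3: c = malloc(1) -> c = 34; heap: [0-17 ALLOC][18-33 ALLOC][34-34 ALLOC][35-59 FREE]
Op 4: free(a) -> (freed a); heap: [0-17 FREE][18-33 ALLOC][34-34 ALLOC][35-59 FREE]
Op 5: b = realloc(b, 3) -> b = 18; heap: [0-17 FREE][18-20 ALLOC][21-33 FREE][34-34 ALLOC][35-59 FREE]
Op 6: d = malloc(14) -> d = 0; heap: [0-13 ALLOC][14-17 FREE][18-20 ALLOC][21-33 FREE][34-34 ALLOC][35-59 FREE]
Op 7: e = malloc(17) -> e = 35; heap: [0-13 ALLOC][14-17 FREE][18-20 ALLOC][21-33 FREE][34-34 ALLOC][35-51 ALLOC][52-59 FREE]
Op 8: f = malloc(9) -> f = 21; heap: [0-13 ALLOC][14-17 FREE][18-20 ALLOC][21-29 ALLOC][30-33 FREE][34-34 ALLOC][35-51 ALLOC][52-59 FREE]
Op 9: free(f) -> (freed f); heap: [0-13 ALLOC][14-17 FREE][18-20 ALLOC][21-33 FREE][34-34 ALLOC][35-51 ALLOC][52-59 FREE]
Op 10: g = malloc(3) -> g = 14; heap: [0-13 ALLOC][14-16 ALLOC][17-17 FREE][18-20 ALLOC][21-33 FREE][34-34 ALLOC][35-51 ALLOC][52-59 FREE]
Free blocks: [1 13 8] total_free=22 largest=13 -> 100*(22-13)/22 = 900/22 ≈ 40.909 -> rounds to 41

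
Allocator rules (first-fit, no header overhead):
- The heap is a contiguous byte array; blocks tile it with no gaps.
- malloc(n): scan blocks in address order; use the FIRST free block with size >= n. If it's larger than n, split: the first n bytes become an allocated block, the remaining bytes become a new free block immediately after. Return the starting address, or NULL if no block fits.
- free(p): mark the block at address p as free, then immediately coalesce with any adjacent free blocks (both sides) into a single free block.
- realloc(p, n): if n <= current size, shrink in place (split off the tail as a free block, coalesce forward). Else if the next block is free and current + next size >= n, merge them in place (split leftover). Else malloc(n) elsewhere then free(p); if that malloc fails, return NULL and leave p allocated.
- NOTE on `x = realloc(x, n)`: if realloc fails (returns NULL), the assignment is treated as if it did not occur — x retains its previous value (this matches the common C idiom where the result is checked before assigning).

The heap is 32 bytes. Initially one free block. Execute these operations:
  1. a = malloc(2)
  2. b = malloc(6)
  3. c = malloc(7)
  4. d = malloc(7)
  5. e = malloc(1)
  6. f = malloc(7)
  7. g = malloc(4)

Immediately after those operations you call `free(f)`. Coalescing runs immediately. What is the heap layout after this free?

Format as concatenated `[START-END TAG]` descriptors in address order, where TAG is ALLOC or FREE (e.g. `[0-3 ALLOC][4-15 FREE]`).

Op 1: a = malloc(2) -> a = 0; heap: [0-1 ALLOC][2-31 FREE]
Op 2: b = malloc(6) -> b = 2; heap: [0-1 ALLOC][2-7 ALLOC][8-31 FREE]
Op 3: c = malloc(7) -> c = 8; heap: [0-1 ALLOC][2-7 ALLOC][8-14 ALLOC][15-31 FREE]
Op 4: d = malloc(7) -> d = 15; heap: [0-1 ALLOC][2-7 ALLOC][8-14 ALLOC][15-21 ALLOC][22-31 FREE]
Op 5: e = malloc(1) -> e = 22; heap: [0-1 ALLOC][2-7 ALLOC][8-14 ALLOC][15-21 ALLOC][22-22 ALLOC][23-31 FREE]
Op 6: f = malloc(7) -> f = 23; heap: [0-1 ALLOC][2-7 ALLOC][8-14 ALLOC][15-21 ALLOC][22-22 ALLOC][23-29 ALLOC][30-31 FREE]
Op 7: g = malloc(4) -> g = NULL; heap: [0-1 ALLOC][2-7 ALLOC][8-14 ALLOC][15-21 ALLOC][22-22 ALLOC][23-29 ALLOC][30-31 FREE]
free(f): f = 23 -> block [23-29 ALLOC]; mark free, coalesce with adjacent free neighbors -> [0-1 ALLOC][2-7 ALLOC][8-14 ALLOC][15-21 ALLOC][22-22 ALLOC][23-31 FREE]

Answer: [0-1 ALLOC][2-7 ALLOC][8-14 ALLOC][15-21 ALLOC][22-22 ALLOC][23-31 FREE]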